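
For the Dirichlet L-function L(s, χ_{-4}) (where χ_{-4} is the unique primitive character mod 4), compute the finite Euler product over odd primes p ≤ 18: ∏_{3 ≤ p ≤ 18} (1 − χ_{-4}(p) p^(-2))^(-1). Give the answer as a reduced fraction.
∏ = 41368327/44974080

The odd primes p ≤ 18 are [3, 5, 7, 11, 13, 17]. For each, χ(p) = 1 if p ≡ 1 mod 4, χ(p) = −1 if p ≡ 3 mod 4. Taking (1 − χ(p)/p^2)^(-1) = p^2/(p^2 − χ(p)): (1 − (-1)/3^2)^(-1) · (1 − (1)/5^2)^(-1) · (1 − (-1)/7^2)^(-1) · (1 − (-1)/11^2)^(-1) · (1 − (1)/13^2)^(-1) · (1 − (1)/17^2)^(-1) = 41368327/44974080.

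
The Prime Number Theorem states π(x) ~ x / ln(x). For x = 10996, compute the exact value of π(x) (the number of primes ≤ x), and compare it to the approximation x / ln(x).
π(10996) = 1335;  x/ln(x) ≈ 1181.69;  relative error ≈ 11.48%.

Directly count primes up to 10996: π(10996) = 1335. The PNT approximation gives 10996/ln(10996) ≈ 10996/9.30529 ≈ 1181.69. Relative error (π(x) − x/ln(x)) / π(x) ≈ 11.48%; the approximation is known to undercount slightly (Li(x) is a better estimate).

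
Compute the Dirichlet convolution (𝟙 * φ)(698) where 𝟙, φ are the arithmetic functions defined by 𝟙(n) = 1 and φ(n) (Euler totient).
(𝟙 * φ)(698) = 698

Divisors of 698: [1, 2, 349, 698]. For each d | 698:
  d = 1: 𝟙(1) · φ(698/1) = 1 · 348 = 348
  d = 2: 𝟙(2) · φ(698/2) = 1 · 348 = 348
  d = 349: 𝟙(349) · φ(698/349) = 1 · 1 = 1
  d = 698: 𝟙(698) · φ(698/698) = 1 · 1 = 1
Summing: (𝟙 * φ)(698) = 348 + 348 + 1 + 1 = 698.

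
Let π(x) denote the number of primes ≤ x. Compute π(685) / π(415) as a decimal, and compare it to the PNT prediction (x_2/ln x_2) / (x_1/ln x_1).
π(685)/π(415) = 124/80 ≈ 1.5500;  PNT prediction ≈ 1.5239.

π(415) = 80 and π(685) = 124, so π(685)/π(415) ≈ 1.5500. The PNT-predicted ratio is (685/ln(685)) / (415/ln(415)) ≈ 1.5239. The two agree to within a few percent, as expected.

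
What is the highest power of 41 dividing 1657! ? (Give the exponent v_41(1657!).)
v_41(1657!) = 40

Legendre's formula: v_p(n!) = Σ_{k ≥ 1} ⌊n / p^k⌋. For p = 41, n = 1657, the terms are:
  ⌊1657/41^1⌋ = ⌊1657/41⌋ = 40
(the next term ⌊1657/41^2⌋ = 0, terminating the sum). Summing: v_41(1657!) = 40 = 40.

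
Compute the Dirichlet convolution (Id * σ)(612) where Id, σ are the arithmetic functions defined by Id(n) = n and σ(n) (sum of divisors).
(Id * σ)(612) = 20230

Divisors of 612: [1, 2, 3, 4, 6, 9, 12, 17, 18, 34, 36, 51, 68, 102, 153, 204, 306, 612]. For each d | 612:
  d = 1: Id(1) · σ(612/1) = 1 · 1638 = 1638
  d = 2: Id(2) · σ(612/2) = 2 · 702 = 1404
  d = 3: Id(3) · σ(612/3) = 3 · 504 = 1512
  d = 4: Id(4) · σ(612/4) = 4 · 234 = 936
  d = 6: Id(6) · σ(612/6) = 6 · 216 = 1296
  d = 9: Id(9) · σ(612/9) = 9 · 126 = 1134
  d = 12: Id(12) · σ(612/12) = 12 · 72 = 864
  d = 17: Id(17) · σ(612/17) = 17 · 91 = 1547
  d = 18: Id(18) · σ(612/18) = 18 · 54 = 972
  d = 34: Id(34) · σ(612/34) = 34 · 39 = 1326
  d = 36: Id(36) · σ(612/36) = 36 · 18 = 648
  d = 51: Id(51) · σ(612/51) = 51 · 28 = 1428
  d = 68: Id(68) · σ(612/68) = 68 · 13 = 884
  d = 102: Id(102) · σ(612/102) = 102 · 12 = 1224
  d = 153: Id(153) · σ(612/153) = 153 · 7 = 1071
  d = 204: Id(204) · σ(612/204) = 204 · 4 = 816
  d = 306: Id(306) · σ(612/306) = 306 · 3 = 918
  d = 612: Id(612) · σ(612/612) = 612 · 1 = 612
Summing: (Id * σ)(612) = 1638 + 1404 + 1512 + 936 + 1296 + 1134 + 864 + 1547 + 972 + 1326 + 648 + 1428 + 884 + 1224 + 1071 + 816 + 918 + 612 = 20230.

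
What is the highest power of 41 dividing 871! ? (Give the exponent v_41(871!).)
v_41(871!) = 21

Legendre's formula: v_p(n!) = Σ_{k ≥ 1} ⌊n / p^k⌋. For p = 41, n = 871, the terms are:
  ⌊871/41^1⌋ = ⌊871/41⌋ = 21
(the next term ⌊871/41^2⌋ = 0, terminating the sum). Summing: v_41(871!) = 21 = 21.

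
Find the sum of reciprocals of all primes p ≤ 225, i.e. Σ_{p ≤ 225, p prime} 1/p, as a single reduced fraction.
Σ 1/p = 718699639327957473429492425322377115938612460993073775465130392853544377727917042657991/367009731827331916465034565550136732339800312955331782619462457039988073311157667212930

π(225) = 48, so the primes ≤ 225 are [2, 3, 5, 7, 11, 13, 17, 19, 23, 29, 31, 37, 41, 43, 47, 53, 59, 61, 67, 71, 73, 79, 83, 89, 97, 101, 103, 107, 109, 113, 127, 131, 137, 139, 149, 151, 157, 163, 167, 173, 179, 181, 191, 193, 197, 199, 211, 223]. Summing 1/p over these primes: 718699639327957473429492425322377115938612460993073775465130392853544377727917042657991/367009731827331916465034565550136732339800312955331782619462457039988073311157667212930 ≈ 1.9583. Mertens estimate ln ln(225) + 0.2615 ≈ 1.9509.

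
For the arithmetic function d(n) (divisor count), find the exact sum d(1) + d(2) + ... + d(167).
Σ_{n ≤ 167} d(n) = 878

Compute d(n) for each 1 ≤ n ≤ 167: d(1) = 1, d(2) = 2, d(3) = 2, d(4) = 3, d(5) = 2, d(6) = 4, d(7) = 2, d(8) = 4, d(9) = 3, d(10) = 4, d(11) = 2, d(12) = 6, d(13) = 2, d(14) = 4, d(15) = 4, d(16) = 5, d(17) = 2, d(18) = 6, d(19) = 2, d(20) = 6, d(21) = 4, d(22) = 4, d(23) = 2, d(24) = 8, d(25) = 3, d(26) = 4, d(27) = 4, d(28) = 6, d(29) = 2, d(30) = 8, d(31) = 2, d(32) = 6, d(33) = 4, d(34) = 4, d(35) = 4, d(36) = 9, d(37) = 2, d(38) = 4, d(39) = 4, d(40) = 8, d(41) = 2, d(42) = 8, d(43) = 2, d(44) = 6, d(45) = 6, d(46) = 4, d(47) = 2, d(48) = 10, d(49) = 3, d(50) = 6, d(51) = 4, d(52) = 6, d(53) = 2, d(54) = 8, d(55) = 4, d(56) = 8, d(57) = 4, d(58) = 4, d(59) = 2, d(60) = 12, d(61) = 2, d(62) = 4, d(63) = 6, d(64) = 7, d(65) = 4, d(66) = 8, d(67) = 2, d(68) = 6, d(69) = 4, d(70) = 8, d(71) = 2, d(72) = 12, d(73) = 2, d(74) = 4, d(75) = 6, d(76) = 6, d(77) = 4, d(78) = 8, d(79) = 2, d(80) = 10, d(81) = 5, d(82) = 4, d(83) = 2, d(84) = 12, d(85) = 4, d(86) = 4, d(87) = 4, d(88) = 8, d(89) = 2, d(90) = 12, d(91) = 4, d(92) = 6, d(93) = 4, d(94) = 4, d(95) = 4, d(96) = 12, d(97) = 2, d(98) = 6, d(99) = 6, d(100) = 9, d(101) = 2, d(102) = 8, d(103) = 2, d(104) = 8, d(105) = 8, d(106) = 4, d(107) = 2, d(108) = 12, d(109) = 2, d(110) = 8, d(111) = 4, d(112) = 10, d(113) = 2, d(114) = 8, d(115) = 4, d(116) = 6, d(117) = 6, d(118) = 4, d(119) = 4, d(120) = 16, d(121) = 3, d(122) = 4, d(123) = 4, d(124) = 6, d(125) = 4, d(126) = 12, d(127) = 2, d(128) = 8, d(129) = 4, d(130) = 8, d(131) = 2, d(132) = 12, d(133) = 4, d(134) = 4, d(135) = 8, d(136) = 8, d(137) = 2, d(138) = 8, d(139) = 2, d(140) = 12, d(141) = 4, d(142) = 4, d(143) = 4, d(144) = 15, d(145) = 4, d(146) = 4, d(147) = 6, d(148) = 6, d(149) = 2, d(150) = 12, d(151) = 2, d(152) = 8, d(153) = 6, d(154) = 8, d(155) = 4, d(156) = 12, d(157) = 2, d(158) = 4, d(159) = 4, d(160) = 12, d(161) = 4, d(162) = 10, d(163) = 2, d(164) = 6, d(165) = 8, d(166) = 4, d(167) = 2. Summing all 167 values: 878. (Dirichlet's divisor formula: Σ_{n ≤ x} d(n) = x ln(x) + (2γ − 1) x + O(√x). For x = 167, the asymptotic estimate is ≈ 880.49.)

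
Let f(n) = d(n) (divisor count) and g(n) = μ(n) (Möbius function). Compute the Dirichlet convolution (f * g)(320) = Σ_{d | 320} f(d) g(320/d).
(d * μ)(320) = 1

Divisors of 320: [1, 2, 4, 5, 8, 10, 16, 20, 32, 40, 64, 80, 160, 320]. For each d | 320:
  d = 1: d(1) · μ(320/1) = 1 · 0 = 0
  d = 2: d(2) · μ(320/2) = 2 · 0 = 0
  d = 4: d(4) · μ(320/4) = 3 · 0 = 0
  d = 5: d(5) · μ(320/5) = 2 · 0 = 0
  d = 8: d(8) · μ(320/8) = 4 · 0 = 0
  d = 10: d(10) · μ(320/10) = 4 · 0 = 0
  d = 16: d(16) · μ(320/16) = 5 · 0 = 0
  d = 20: d(20) · μ(320/20) = 6 · 0 = 0
  d = 32: d(32) · μ(320/32) = 6 · 1 = 6
  d = 40: d(40) · μ(320/40) = 8 · 0 = 0
  d = 64: d(64) · μ(320/64) = 7 · -1 = -7
  d = 80: d(80) · μ(320/80) = 10 · 0 = 0
  d = 160: d(160) · μ(320/160) = 12 · -1 = -12
  d = 320: d(320) · μ(320/320) = 14 · 1 = 14
Summing: (d * μ)(320) = 0 + 0 + 0 + 0 + 0 + 0 + 0 + 0 + 6 + 0 + -7 + 0 + -12 + 14 = 1.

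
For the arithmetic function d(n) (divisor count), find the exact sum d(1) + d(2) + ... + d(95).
Σ_{n ≤ 95} d(n) = 447

Compute d(n) for each 1 ≤ n ≤ 95: d(1) = 1, d(2) = 2, d(3) = 2, d(4) = 3, d(5) = 2, d(6) = 4, d(7) = 2, d(8) = 4, d(9) = 3, d(10) = 4, d(11) = 2, d(12) = 6, d(13) = 2, d(14) = 4, d(15) = 4, d(16) = 5, d(17) = 2, d(18) = 6, d(19) = 2, d(20) = 6, d(21) = 4, d(22) = 4, d(23) = 2, d(24) = 8, d(25) = 3, d(26) = 4, d(27) = 4, d(28) = 6, d(29) = 2, d(30) = 8, d(31) = 2, d(32) = 6, d(33) = 4, d(34) = 4, d(35) = 4, d(36) = 9, d(37) = 2, d(38) = 4, d(39) = 4, d(40) = 8, d(41) = 2, d(42) = 8, d(43) = 2, d(44) = 6, d(45) = 6, d(46) = 4, d(47) = 2, d(48) = 10, d(49) = 3, d(50) = 6, d(51) = 4, d(52) = 6, d(53) = 2, d(54) = 8, d(55) = 4, d(56) = 8, d(57) = 4, d(58) = 4, d(59) = 2, d(60) = 12, d(61) = 2, d(62) = 4, d(63) = 6, d(64) = 7, d(65) = 4, d(66) = 8, d(67) = 2, d(68) = 6, d(69) = 4, d(70) = 8, d(71) = 2, d(72) = 12, d(73) = 2, d(74) = 4, d(75) = 6, d(76) = 6, d(77) = 4, d(78) = 8, d(79) = 2, d(80) = 10, d(81) = 5, d(82) = 4, d(83) = 2, d(84) = 12, d(85) = 4, d(86) = 4, d(87) = 4, d(88) = 8, d(89) = 2, d(90) = 12, d(91) = 4, d(92) = 6, d(93) = 4, d(94) = 4, d(95) = 4. Summing all 95 values: 447. (Dirichlet's divisor formula: Σ_{n ≤ x} d(n) = x ln(x) + (2γ − 1) x + O(√x). For x = 95, the asymptotic estimate is ≈ 447.29.)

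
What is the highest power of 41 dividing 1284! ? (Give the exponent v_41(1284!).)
v_41(1284!) = 31

Legendre's formula: v_p(n!) = Σ_{k ≥ 1} ⌊n / p^k⌋. For p = 41, n = 1284, the terms are:
  ⌊1284/41^1⌋ = ⌊1284/41⌋ = 31
(the next term ⌊1284/41^2⌋ = 0, terminating the sum). Summing: v_41(1284!) = 31 = 31.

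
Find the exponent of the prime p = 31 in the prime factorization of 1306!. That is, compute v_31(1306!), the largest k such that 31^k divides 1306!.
v_31(1306!) = 43

Legendre's formula: v_p(n!) = Σ_{k ≥ 1} ⌊n / p^k⌋. For p = 31, n = 1306, the terms are:
  ⌊1306/31^1⌋ = ⌊1306/31⌋ = 42
  ⌊1306/31^2⌋ = ⌊1306/961⌋ = 1
(the next term ⌊1306/31^3⌋ = 0, terminating the sum). Summing: v_31(1306!) = 42 + 1 = 43.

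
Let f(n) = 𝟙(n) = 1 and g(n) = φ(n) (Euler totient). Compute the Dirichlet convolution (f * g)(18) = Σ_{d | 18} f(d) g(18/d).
(𝟙 * φ)(18) = 18

Divisors of 18: [1, 2, 3, 6, 9, 18]. For each d | 18:
  d = 1: 𝟙(1) · φ(18/1) = 1 · 6 = 6
  d = 2: 𝟙(2) · φ(18/2) = 1 · 6 = 6
  d = 3: 𝟙(3) · φ(18/3) = 1 · 2 = 2
  d = 6: 𝟙(6) · φ(18/6) = 1 · 2 = 2
  d = 9: 𝟙(9) · φ(18/9) = 1 · 1 = 1
  d = 18: 𝟙(18) · φ(18/18) = 1 · 1 = 1
Summing: (𝟙 * φ)(18) = 6 + 6 + 2 + 2 + 1 + 1 = 18.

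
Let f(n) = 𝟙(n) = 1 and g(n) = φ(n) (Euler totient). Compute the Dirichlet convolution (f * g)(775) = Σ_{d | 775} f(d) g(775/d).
(𝟙 * φ)(775) = 775

Divisors of 775: [1, 5, 25, 31, 155, 775]. For each d | 775:
  d = 1: 𝟙(1) · φ(775/1) = 1 · 600 = 600
  d = 5: 𝟙(5) · φ(775/5) = 1 · 120 = 120
  d = 25: 𝟙(25) · φ(775/25) = 1 · 30 = 30
  d = 31: 𝟙(31) · φ(775/31) = 1 · 20 = 20
  d = 155: 𝟙(155) · φ(775/155) = 1 · 4 = 4
  d = 775: 𝟙(775) · φ(775/775) = 1 · 1 = 1
Summing: (𝟙 * φ)(775) = 600 + 120 + 30 + 20 + 4 + 1 = 775.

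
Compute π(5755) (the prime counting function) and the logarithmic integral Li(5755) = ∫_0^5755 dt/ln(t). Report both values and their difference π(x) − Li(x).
π(5755) = 757;  Li(5755) ≈ 772.18;  π(x) − Li(x) ≈ -15.18.

Direct count of primes ≤ 5755 gives π(5755) = 757. Numerical evaluation of the logarithmic integral gives Li(5755) ≈ 772.18. The difference π(x) − Li(x) ≈ -15.18 is typically negative for small/moderate x (Li(x) overestimates), though Littlewood's theorem shows this sign changes infinitely often.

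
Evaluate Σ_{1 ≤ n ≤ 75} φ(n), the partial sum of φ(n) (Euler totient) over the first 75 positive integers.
Σ_{n ≤ 75} φ(n) = 1736

Compute φ(n) for each 1 ≤ n ≤ 75: φ(1) = 1, φ(2) = 1, φ(3) = 2, φ(4) = 2, φ(5) = 4, φ(6) = 2, φ(7) = 6, φ(8) = 4, φ(9) = 6, φ(10) = 4, φ(11) = 10, φ(12) = 4, φ(13) = 12, φ(14) = 6, φ(15) = 8, φ(16) = 8, φ(17) = 16, φ(18) = 6, φ(19) = 18, φ(20) = 8, φ(21) = 12, φ(22) = 10, φ(23) = 22, φ(24) = 8, φ(25) = 20, φ(26) = 12, φ(27) = 18, φ(28) = 12, φ(29) = 28, φ(30) = 8, φ(31) = 30, φ(32) = 16, φ(33) = 20, φ(34) = 16, φ(35) = 24, φ(36) = 12, φ(37) = 36, φ(38) = 18, φ(39) = 24, φ(40) = 16, φ(41) = 40, φ(42) = 12, φ(43) = 42, φ(44) = 20, φ(45) = 24, φ(46) = 22, φ(47) = 46, φ(48) = 16, φ(49) = 42, φ(50) = 20, φ(51) = 32, φ(52) = 24, φ(53) = 52, φ(54) = 18, φ(55) = 40, φ(56) = 24, φ(57) = 36, φ(58) = 28, φ(59) = 58, φ(60) = 16, φ(61) = 60, φ(62) = 30, φ(63) = 36, φ(64) = 32, φ(65) = 48, φ(66) = 20, φ(67) = 66, φ(68) = 32, φ(69) = 44, φ(70) = 24, φ(71) = 70, φ(72) = 24, φ(73) = 72, φ(74) = 36, φ(75) = 40. Summing all 75 values: 1736. (Average order: Σ_{n ≤ x} φ(n) ~ (3/π²) x². For x = 75, (3/π²)·75² ≈ 1709.79.)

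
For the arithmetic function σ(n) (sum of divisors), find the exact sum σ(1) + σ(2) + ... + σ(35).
Σ_{n ≤ 35} σ(n) = 1007

Compute σ(n) for each 1 ≤ n ≤ 35: σ(1) = 1, σ(2) = 3, σ(3) = 4, σ(4) = 7, σ(5) = 6, σ(6) = 12, σ(7) = 8, σ(8) = 15, σ(9) = 13, σ(10) = 18, σ(11) = 12, σ(12) = 28, σ(13) = 14, σ(14) = 24, σ(15) = 24, σ(16) = 31, σ(17) = 18, σ(18) = 39, σ(19) = 20, σ(20) = 42, σ(21) = 32, σ(22) = 36, σ(23) = 24, σ(24) = 60, σ(25) = 31, σ(26) = 42, σ(27) = 40, σ(28) = 56, σ(29) = 30, σ(30) = 72, σ(31) = 32, σ(32) = 63, σ(33) = 48, σ(34) = 54, σ(35) = 48. Summing all 35 values: 1007. (Average order: Σ_{n ≤ x} σ(n) ~ (π²/12) x². For x = 35, (π²/12)·35² ≈ 1007.52.)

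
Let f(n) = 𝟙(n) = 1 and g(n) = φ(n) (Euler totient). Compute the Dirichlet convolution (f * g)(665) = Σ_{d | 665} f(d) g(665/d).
(𝟙 * φ)(665) = 665

Divisors of 665: [1, 5, 7, 19, 35, 95, 133, 665]. For each d | 665:
  d = 1: 𝟙(1) · φ(665/1) = 1 · 432 = 432
  d = 5: 𝟙(5) · φ(665/5) = 1 · 108 = 108
  d = 7: 𝟙(7) · φ(665/7) = 1 · 72 = 72
  d = 19: 𝟙(19) · φ(665/19) = 1 · 24 = 24
  d = 35: 𝟙(35) · φ(665/35) = 1 · 18 = 18
  d = 95: 𝟙(95) · φ(665/95) = 1 · 6 = 6
  d = 133: 𝟙(133) · φ(665/133) = 1 · 4 = 4
  d = 665: 𝟙(665) · φ(665/665) = 1 · 1 = 1
Summing: (𝟙 * φ)(665) = 432 + 108 + 72 + 24 + 18 + 6 + 4 + 1 = 665.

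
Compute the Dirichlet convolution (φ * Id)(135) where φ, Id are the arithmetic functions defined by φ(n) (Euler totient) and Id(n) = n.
(φ * Id)(135) = 729

Divisors of 135: [1, 3, 5, 9, 15, 27, 45, 135]. For each d | 135:
  d = 1: φ(1) · Id(135/1) = 1 · 135 = 135
  d = 3: φ(3) · Id(135/3) = 2 · 45 = 90
  d = 5: φ(5) · Id(135/5) = 4 · 27 = 108
  d = 9: φ(9) · Id(135/9) = 6 · 15 = 90
  d = 15: φ(15) · Id(135/15) = 8 · 9 = 72
  d = 27: φ(27) · Id(135/27) = 18 · 5 = 90
  d = 45: φ(45) · Id(135/45) = 24 · 3 = 72
  d = 135: φ(135) · Id(135/135) = 72 · 1 = 72
Summing: (φ * Id)(135) = 135 + 90 + 108 + 90 + 72 + 90 + 72 + 72 = 729.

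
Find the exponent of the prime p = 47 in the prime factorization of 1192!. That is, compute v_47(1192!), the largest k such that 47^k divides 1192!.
v_47(1192!) = 25

Legendre's formula: v_p(n!) = Σ_{k ≥ 1} ⌊n / p^k⌋. For p = 47, n = 1192, the terms are:
  ⌊1192/47^1⌋ = ⌊1192/47⌋ = 25
(the next term ⌊1192/47^2⌋ = 0, terminating the sum). Summing: v_47(1192!) = 25 = 25.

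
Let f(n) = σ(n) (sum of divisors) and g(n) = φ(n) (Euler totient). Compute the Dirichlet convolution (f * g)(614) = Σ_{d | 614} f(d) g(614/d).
(σ * φ)(614) = 2456

Divisors of 614: [1, 2, 307, 614]. For each d | 614:
  d = 1: σ(1) · φ(614/1) = 1 · 306 = 306
  d = 2: σ(2) · φ(614/2) = 3 · 306 = 918
  d = 307: σ(307) · φ(614/307) = 308 · 1 = 308
  d = 614: σ(614) · φ(614/614) = 924 · 1 = 924
Summing: (σ * φ)(614) = 306 + 918 + 308 + 924 = 2456.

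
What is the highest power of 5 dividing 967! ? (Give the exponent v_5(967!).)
v_5(967!) = 239

Legendre's formula: v_p(n!) = Σ_{k ≥ 1} ⌊n / p^k⌋. For p = 5, n = 967, the terms are:
  ⌊967/5^1⌋ = ⌊967/5⌋ = 193
  ⌊967/5^2⌋ = ⌊967/25⌋ = 38
  ⌊967/5^3⌋ = ⌊967/125⌋ = 7
  ⌊967/5^4⌋ = ⌊967/625⌋ = 1
(the next term ⌊967/5^5⌋ = 0, terminating the sum). Summing: v_5(967!) = 193 + 38 + 7 + 1 = 239.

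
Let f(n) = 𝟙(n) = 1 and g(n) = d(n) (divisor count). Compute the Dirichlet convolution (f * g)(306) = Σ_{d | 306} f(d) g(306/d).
(𝟙 * d)(306) = 54

Divisors of 306: [1, 2, 3, 6, 9, 17, 18, 34, 51, 102, 153, 306]. For each d | 306:
  d = 1: 𝟙(1) · d(306/1) = 1 · 12 = 12
  d = 2: 𝟙(2) · d(306/2) = 1 · 6 = 6
  d = 3: 𝟙(3) · d(306/3) = 1 · 8 = 8
  d = 6: 𝟙(6) · d(306/6) = 1 · 4 = 4
  d = 9: 𝟙(9) · d(306/9) = 1 · 4 = 4
  d = 17: 𝟙(17) · d(306/17) = 1 · 6 = 6
  d = 18: 𝟙(18) · d(306/18) = 1 · 2 = 2
  d = 34: 𝟙(34) · d(306/34) = 1 · 3 = 3
  d = 51: 𝟙(51) · d(306/51) = 1 · 4 = 4
  d = 102: 𝟙(102) · d(306/102) = 1 · 2 = 2
  d = 153: 𝟙(153) · d(306/153) = 1 · 2 = 2
  d = 306: 𝟙(306) · d(306/306) = 1 · 1 = 1
Summing: (𝟙 * d)(306) = 12 + 6 + 8 + 4 + 4 + 6 + 2 + 3 + 4 + 2 + 2 + 1 = 54.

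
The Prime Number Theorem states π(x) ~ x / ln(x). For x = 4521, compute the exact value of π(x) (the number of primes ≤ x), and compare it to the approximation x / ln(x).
π(4521) = 614;  x/ln(x) ≈ 537.16;  relative error ≈ 12.51%.

Directly count primes up to 4521: π(4521) = 614. The PNT approximation gives 4521/ln(4521) ≈ 4521/8.41649 ≈ 537.16. Relative error (π(x) − x/ln(x)) / π(x) ≈ 12.51%; the approximation is known to undercount slightly (Li(x) is a better estimate).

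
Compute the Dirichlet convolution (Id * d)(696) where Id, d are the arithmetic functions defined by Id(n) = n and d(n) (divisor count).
(Id * d)(696) = 4030

Divisors of 696: [1, 2, 3, 4, 6, 8, 12, 24, 29, 58, 87, 116, 174, 232, 348, 696]. For each d | 696:
  d = 1: Id(1) · d(696/1) = 1 · 16 = 16
  d = 2: Id(2) · d(696/2) = 2 · 12 = 24
  d = 3: Id(3) · d(696/3) = 3 · 8 = 24
  d = 4: Id(4) · d(696/4) = 4 · 8 = 32
  d = 6: Id(6) · d(696/6) = 6 · 6 = 36
  d = 8: Id(8) · d(696/8) = 8 · 4 = 32
  d = 12: Id(12) · d(696/12) = 12 · 4 = 48
  d = 24: Id(24) · d(696/24) = 24 · 2 = 48
  d = 29: Id(29) · d(696/29) = 29 · 8 = 232
  d = 58: Id(58) · d(696/58) = 58 · 6 = 348
  d = 87: Id(87) · d(696/87) = 87 · 4 = 348
  d = 116: Id(116) · d(696/116) = 116 · 4 = 464
  d = 174: Id(174) · d(696/174) = 174 · 3 = 522
  d = 232: Id(232) · d(696/232) = 232 · 2 = 464
  d = 348: Id(348) · d(696/348) = 348 · 2 = 696
  d = 696: Id(696) · d(696/696) = 696 · 1 = 696
Summing: (Id * d)(696) = 16 + 24 + 24 + 32 + 36 + 32 + 48 + 48 + 232 + 348 + 348 + 464 + 522 + 464 + 696 + 696 = 4030.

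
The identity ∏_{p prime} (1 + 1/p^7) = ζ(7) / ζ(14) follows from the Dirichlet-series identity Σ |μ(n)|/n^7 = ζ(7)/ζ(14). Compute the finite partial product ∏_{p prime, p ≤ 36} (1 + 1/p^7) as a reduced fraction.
∏ = 45636384576315690080929715569674882079693135504462522074208731086848/45261280733327250662945753058202857554009606630517518569698816246875

The primes p ≤ 36 are [2, 3, 5, 7, 11, 13, 17, 19, 23, 29, 31]. For each, (1 + 1/p^7) = (p^7 + 1)/p^7. Multiplying these fractions over p ∈ [2, 3, 5, 7, 11, 13, 17, 19, 23, 29, 31] gives 45636384576315690080929715569674882079693135504462522074208731086848/45261280733327250662945753058202857554009606630517518569698816246875. (In the limit P → ∞ this tends to ζ(7)/ζ(14).)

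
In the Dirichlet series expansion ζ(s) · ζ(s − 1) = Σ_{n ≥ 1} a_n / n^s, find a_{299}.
σ(299) = 336

In the product (Σ m^0/m^s)(Σ k / k^s) = Σ (Σ_{d | n} d) / n^s, the coefficient of 1/n^s is σ(n) = Σ_{d | n} d. For n = 299, divisors are [1, 13, 23, 299]; summing: σ(299) = 336.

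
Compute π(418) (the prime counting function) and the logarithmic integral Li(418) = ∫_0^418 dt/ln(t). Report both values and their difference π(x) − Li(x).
π(418) = 80;  Li(418) ≈ 88.41;  π(x) − Li(x) ≈ -8.41.

Direct count of primes ≤ 418 gives π(418) = 80. Numerical evaluation of the logarithmic integral gives Li(418) ≈ 88.41. The difference π(x) − Li(x) ≈ -8.41 is typically negative for small/moderate x (Li(x) overestimates), though Littlewood's theorem shows this sign changes infinitely often.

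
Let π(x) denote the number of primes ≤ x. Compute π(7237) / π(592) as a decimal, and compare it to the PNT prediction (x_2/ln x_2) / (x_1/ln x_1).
π(7237)/π(592) = 925/107 ≈ 8.6449;  PNT prediction ≈ 8.7810.

π(592) = 107 and π(7237) = 925, so π(7237)/π(592) ≈ 8.6449. The PNT-predicted ratio is (7237/ln(7237)) / (592/ln(592)) ≈ 8.7810. The two agree to within a few percent, as expected.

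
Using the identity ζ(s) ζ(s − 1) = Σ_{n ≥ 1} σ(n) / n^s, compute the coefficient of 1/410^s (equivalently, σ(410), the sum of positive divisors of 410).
σ(410) = 756

In the product (Σ m^0/m^s)(Σ k / k^s) = Σ (Σ_{d | n} d) / n^s, the coefficient of 1/n^s is σ(n) = Σ_{d | n} d. For n = 410, divisors are [1, 2, 5, 10, 41, 82, 205, 410]; summing: σ(410) = 756.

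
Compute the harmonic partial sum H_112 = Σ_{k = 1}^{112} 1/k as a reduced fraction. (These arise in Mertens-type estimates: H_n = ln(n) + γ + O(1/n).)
H_112 = 815184434573383335650686014939192934428778620497/153803387341307877636928566091115101174034840640

Direct summation: H_112 = 1 + 1/2 + ... + 1/112. The least common denominator is lcm(1, ..., 112) = 8459186303771933270031071135011330564571916235200; over this denominator the numerator is 8459186303771933270031071135011330564571916235200 + 4229593151885966635015535567505665282285958117600 + 2819728767923977756677023711670443521523972078400 + 2114796575942983317507767783752832641142979058800 + 1691837260754386654006214227002266112914383247040 + 1409864383961988878338511855835221760761986039200 + 1208455186253133324290153019287332937795988033600 + 1057398287971491658753883891876416320571489529400 + 939909589307992585559007903890147840507990692800 + 845918630377193327003107113501133056457191623520 + 769016936706539388184642830455575505870174203200 + 704932191980994439169255927917610880380993019600 + 650706638751687174617774702693179274197839710400 + 604227593126566662145076509643666468897994016800 + 563945753584795551335404742334088704304794415680 + 528699143985745829376941945938208160285744764700 + 497599194339525486472415949118313562621877425600 + 469954794653996292779503951945073920253995346400 + 445220331777470172106898480790070029714311380800 + 422959315188596663501553556750566528228595811760 + 402818395417711108096717673095777645931996011200 + 384508468353269694092321415227787752935087101600 + 367790708859649272610046571087449154981387662400 + 352466095990497219584627963958805440190496509800 + 338367452150877330801242845400453222582876649408 + 325353319375843587308887351346589637098919855200 + 313303196435997528519669301296715946835996897600 + 302113796563283331072538254821833234448997008400 + 291696079440411492070036935690045881536962628800 + 281972876792397775667702371167044352152397207840 + 272876977541030105484873262419720340792642459200 + 264349571992872914688470972969104080142872382350 + 256338978902179796061547610151858501956724734400 + 248799597169762743236207974559156781310938712800 + 241691037250626664858030603857466587559197606720 + 234977397326998146389751975972536960126997673200 + 228626656858700899190028949594900826069511249600 + 222610165888735086053449240395035014857155690400 + 216902212917229058205924900897726424732613236800 + 211479657594298331750776778375283264114297905880 + 206321617165169104147099295975886111331022347200 + 201409197708855554048358836547888822965998005600 + 196725262878417052791420258953751873594695726400 + 192254234176634847046160707613893876467543550800 + 187981917861598517111801580778029568101598138560 + 183895354429824636305023285543724577490693831200 + 179982687314296452553852577340666607756849281600 + 176233047995248609792313981979402720095248254900 + 172636455179019046327164717041047562542284004800 + 169183726075438665400621422700226611291438324704 + 165866398113175162157471983039437854207292475200 + 162676659687921793654443675673294818549459927600 + 159607288750413835283605115754930765369281438400 + 156651598217998764259834650648357973417998448800 + 153803387341307877636928566091115101174034840640 + 151056898281641665536269127410916617224498504200 + 148406777259156724035632826930023343238103793600 + 145848039720205746035018467845022940768481314400 + 143376039046981919831035103983242890924947732800 + 140986438396198887833851185583522176076198603920 + 138675185307736610984115920246087386304457643200 + 136438488770515052742436631209860170396321229600 + 134272798472570369365572557698592548643998670400 + 132174785996436457344235486484552040071436191175 + 130141327750337434923554940538635854839567942080 + 128169489451089898030773805075929250978362367200 + 126256511996596018955687628880766127829431585600 + 124399798584881371618103987279578390655469356400 + 122596902953216424203348857029149718327129220800 + 120845518625313332429015301928733293779598803360 + 119143469067210327746916494859314514993970651200 + 117488698663499073194875987986268480063498836600 + 115879264435231962603165358013853843350300222400 + 114313328429350449595014474797450413034755624800 + 112789150716959110267080948466817740860958883136 + 111305082944367543026724620197517507428577845200 + 109859562386648484026377547207939357981453457600 + 108451106458614529102962450448863212366306618400 + 107078307642682699620646470063434564108505268800 + 105739828797149165875388389187641632057148952940 + 104434398811999176173223100432238648945332299200 + 103160808582584552073549647987943055665511173600 + 101917907274360641807603266686883500777974894400 + 100704598854427777024179418273944411482999002800 + 99519838867905097294483189823662712524375485120 + 98362631439208526395710129476875936797347863200 + 97232026480137164023345645230015293845654209600 + 96127117088317423523080353806946938233771775400 + 95047037121032958090236754325970006343504676800 + 93990958930799258555900790389014784050799069280 + 92958091250241024945396386099025610599691387200 + 91947677214912318152511642771862288745346915600 + 90958992513676701828291087473240113597547486400 + 89991343657148226276926288670333303878424640800 + 89044066355494034421379696158014005942862276160 + 88116523997624304896156990989701360047624127450 + 87208106224452920309598671494962170768782641600 + 86318227589509523163582358520523781271142002400 + 85446326300726598687182536717286167318908244800 + 84591863037719332700310711350113305645719162352 + 83754319839326071980505654802092381827444715200 + 82933199056587581078735991519718927103646237600 + 82128022366717798738165739174867287034678798400 + 81338329843960896827221837836647409274729963800 + 80563679083542221619343534619155529186399202240 + 79803644375206917641802557877465382684640719200 + 79057815923102180093748328364591874435251553600 + 78325799108999382129917325324178986708999224400 + 77607213796072782293863037935883766647448772800 + 76901693670653938818464283045557550587017420320 + 76208885619566966396676316531633608689837083200 + 75528449140820832768134563705458308612249252100 = 44835143901536083460787730821655611393582824127335, so H_112 = 44835143901536083460787730821655611393582824127335/8459186303771933270031071135011330564571916235200; reducing by gcd(44835143901536083460787730821655611393582824127335, 8459186303771933270031071135011330564571916235200) = 55 gives 815184434573383335650686014939192934428778620497/153803387341307877636928566091115101174034840640 ≈ 5.30017. (The PNT-adjacent estimate ln(112) + γ ≈ 5.29571 matches within O(1/n).)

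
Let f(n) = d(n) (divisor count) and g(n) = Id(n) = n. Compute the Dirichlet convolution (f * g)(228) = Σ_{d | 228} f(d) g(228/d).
(d * Id)(228) = 1155

Divisors of 228: [1, 2, 3, 4, 6, 12, 19, 38, 57, 76, 114, 228]. For each d | 228:
  d = 1: d(1) · Id(228/1) = 1 · 228 = 228
  d = 2: d(2) · Id(228/2) = 2 · 114 = 228
  d = 3: d(3) · Id(228/3) = 2 · 76 = 152
  d = 4: d(4) · Id(228/4) = 3 · 57 = 171
  d = 6: d(6) · Id(228/6) = 4 · 38 = 152
  d = 12: d(12) · Id(228/12) = 6 · 19 = 114
  d = 19: d(19) · Id(228/19) = 2 · 12 = 24
  d = 38: d(38) · Id(228/38) = 4 · 6 = 24
  d = 57: d(57) · Id(228/57) = 4 · 4 = 16
  d = 76: d(76) · Id(228/76) = 6 · 3 = 18
  d = 114: d(114) · Id(228/114) = 8 · 2 = 16
  d = 228: d(228) · Id(228/228) = 12 · 1 = 12
Summing: (d * Id)(228) = 228 + 228 + 152 + 171 + 152 + 114 + 24 + 24 + 16 + 18 + 16 + 12 = 1155.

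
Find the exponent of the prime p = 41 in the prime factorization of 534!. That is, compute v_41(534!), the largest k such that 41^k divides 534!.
v_41(534!) = 13

Legendre's formula: v_p(n!) = Σ_{k ≥ 1} ⌊n / p^k⌋. For p = 41, n = 534, the terms are:
  ⌊534/41^1⌋ = ⌊534/41⌋ = 13
(the next term ⌊534/41^2⌋ = 0, terminating the sum). Summing: v_41(534!) = 13 = 13.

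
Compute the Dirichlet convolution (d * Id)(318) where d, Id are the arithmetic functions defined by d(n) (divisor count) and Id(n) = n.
(d * Id)(318) = 1100

Divisors of 318: [1, 2, 3, 6, 53, 106, 159, 318]. For each d | 318:
  d = 1: d(1) · Id(318/1) = 1 · 318 = 318
  d = 2: d(2) · Id(318/2) = 2 · 159 = 318
  d = 3: d(3) · Id(318/3) = 2 · 106 = 212
  d = 6: d(6) · Id(318/6) = 4 · 53 = 212
  d = 53: d(53) · Id(318/53) = 2 · 6 = 12
  d = 106: d(106) · Id(318/106) = 4 · 3 = 12
  d = 159: d(159) · Id(318/159) = 4 · 2 = 8
  d = 318: d(318) · Id(318/318) = 8 · 1 = 8
Summing: (d * Id)(318) = 318 + 318 + 212 + 212 + 12 + 12 + 8 + 8 = 1100.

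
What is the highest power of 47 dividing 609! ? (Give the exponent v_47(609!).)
v_47(609!) = 12

Legendre's formula: v_p(n!) = Σ_{k ≥ 1} ⌊n / p^k⌋. For p = 47, n = 609, the terms are:
  ⌊609/47^1⌋ = ⌊609/47⌋ = 12
(the next term ⌊609/47^2⌋ = 0, terminating the sum). Summing: v_47(609!) = 12 = 12.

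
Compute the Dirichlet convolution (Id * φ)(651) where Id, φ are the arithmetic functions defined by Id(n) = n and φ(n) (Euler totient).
(Id * φ)(651) = 3965

Divisors of 651: [1, 3, 7, 21, 31, 93, 217, 651]. For each d | 651:
  d = 1: Id(1) · φ(651/1) = 1 · 360 = 360
  d = 3: Id(3) · φ(651/3) = 3 · 180 = 540
  d = 7: Id(7) · φ(651/7) = 7 · 60 = 420
  d = 21: Id(21) · φ(651/21) = 21 · 30 = 630
  d = 31: Id(31) · φ(651/31) = 31 · 12 = 372
  d = 93: Id(93) · φ(651/93) = 93 · 6 = 558
  d = 217: Id(217) · φ(651/217) = 217 · 2 = 434
  d = 651: Id(651) · φ(651/651) = 651 · 1 = 651
Summing: (Id * φ)(651) = 360 + 540 + 420 + 630 + 372 + 558 + 434 + 651 = 3965.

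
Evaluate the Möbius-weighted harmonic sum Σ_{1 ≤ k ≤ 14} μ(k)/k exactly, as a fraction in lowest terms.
Σ μ(k)/k = -89/15015

Values of μ(k) for 1 ≤ k ≤ 14: μ(1) = 1, μ(2) = -1, μ(3) = -1, μ(5) = -1, μ(6) = 1, μ(7) = -1, μ(10) = 1, μ(11) = -1, μ(13) = -1, μ(14) = 1, with μ = 0 on non-squarefree integers. Summing μ(k)/k for k where μ(k) ≠ 0 gives -89/15015 ≈ -0.0059. (PNT ⟺ this sum → 0 as n → ∞.)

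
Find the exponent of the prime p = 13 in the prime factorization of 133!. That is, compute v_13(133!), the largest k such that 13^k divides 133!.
v_13(133!) = 10

Legendre's formula: v_p(n!) = Σ_{k ≥ 1} ⌊n / p^k⌋. For p = 13, n = 133, the terms are:
  ⌊133/13^1⌋ = ⌊133/13⌋ = 10
(the next term ⌊133/13^2⌋ = 0, terminating the sum). Summing: v_13(133!) = 10 = 10.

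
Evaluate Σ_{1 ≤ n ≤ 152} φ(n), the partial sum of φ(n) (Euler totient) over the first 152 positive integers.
Σ_{n ≤ 152} φ(n) = 7080

Compute φ(n) for each 1 ≤ n ≤ 152: φ(1) = 1, φ(2) = 1, φ(3) = 2, φ(4) = 2, φ(5) = 4, φ(6) = 2, φ(7) = 6, φ(8) = 4, φ(9) = 6, φ(10) = 4, φ(11) = 10, φ(12) = 4, φ(13) = 12, φ(14) = 6, φ(15) = 8, φ(16) = 8, φ(17) = 16, φ(18) = 6, φ(19) = 18, φ(20) = 8, φ(21) = 12, φ(22) = 10, φ(23) = 22, φ(24) = 8, φ(25) = 20, φ(26) = 12, φ(27) = 18, φ(28) = 12, φ(29) = 28, φ(30) = 8, φ(31) = 30, φ(32) = 16, φ(33) = 20, φ(34) = 16, φ(35) = 24, φ(36) = 12, φ(37) = 36, φ(38) = 18, φ(39) = 24, φ(40) = 16, φ(41) = 40, φ(42) = 12, φ(43) = 42, φ(44) = 20, φ(45) = 24, φ(46) = 22, φ(47) = 46, φ(48) = 16, φ(49) = 42, φ(50) = 20, φ(51) = 32, φ(52) = 24, φ(53) = 52, φ(54) = 18, φ(55) = 40, φ(56) = 24, φ(57) = 36, φ(58) = 28, φ(59) = 58, φ(60) = 16, φ(61) = 60, φ(62) = 30, φ(63) = 36, φ(64) = 32, φ(65) = 48, φ(66) = 20, φ(67) = 66, φ(68) = 32, φ(69) = 44, φ(70) = 24, φ(71) = 70, φ(72) = 24, φ(73) = 72, φ(74) = 36, φ(75) = 40, φ(76) = 36, φ(77) = 60, φ(78) = 24, φ(79) = 78, φ(80) = 32, φ(81) = 54, φ(82) = 40, φ(83) = 82, φ(84) = 24, φ(85) = 64, φ(86) = 42, φ(87) = 56, φ(88) = 40, φ(89) = 88, φ(90) = 24, φ(91) = 72, φ(92) = 44, φ(93) = 60, φ(94) = 46, φ(95) = 72, φ(96) = 32, φ(97) = 96, φ(98) = 42, φ(99) = 60, φ(100) = 40, φ(101) = 100, φ(102) = 32, φ(103) = 102, φ(104) = 48, φ(105) = 48, φ(106) = 52, φ(107) = 106, φ(108) = 36, φ(109) = 108, φ(110) = 40, φ(111) = 72, φ(112) = 48, φ(113) = 112, φ(114) = 36, φ(115) = 88, φ(116) = 56, φ(117) = 72, φ(118) = 58, φ(119) = 96, φ(120) = 32, φ(121) = 110, φ(122) = 60, φ(123) = 80, φ(124) = 60, φ(125) = 100, φ(126) = 36, φ(127) = 126, φ(128) = 64, φ(129) = 84, φ(130) = 48, φ(131) = 130, φ(132) = 40, φ(133) = 108, φ(134) = 66, φ(135) = 72, φ(136) = 64, φ(137) = 136, φ(138) = 44, φ(139) = 138, φ(140) = 48, φ(141) = 92, φ(142) = 70, φ(143) = 120, φ(144) = 48, φ(145) = 112, φ(146) = 72, φ(147) = 84, φ(148) = 72, φ(149) = 148, φ(150) = 40, φ(151) = 150, φ(152) = 72. Summing all 152 values: 7080. (Average order: Σ_{n ≤ x} φ(n) ~ (3/π²) x². For x = 152, (3/π²)·152² ≈ 7022.77.)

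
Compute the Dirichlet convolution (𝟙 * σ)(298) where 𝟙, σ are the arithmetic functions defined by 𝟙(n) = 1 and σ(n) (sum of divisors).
(𝟙 * σ)(298) = 604

Divisors of 298: [1, 2, 149, 298]. For each d | 298:
  d = 1: 𝟙(1) · σ(298/1) = 1 · 450 = 450
  d = 2: 𝟙(2) · σ(298/2) = 1 · 150 = 150
  d = 149: 𝟙(149) · σ(298/149) = 1 · 3 = 3
  d = 298: 𝟙(298) · σ(298/298) = 1 · 1 = 1
Summing: (𝟙 * σ)(298) = 450 + 150 + 3 + 1 = 604.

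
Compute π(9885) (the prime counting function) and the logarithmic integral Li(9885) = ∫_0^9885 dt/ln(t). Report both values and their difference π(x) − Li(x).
π(9885) = 1219;  Li(9885) ≈ 1233.64;  π(x) − Li(x) ≈ -14.64.

Direct count of primes ≤ 9885 gives π(9885) = 1219. Numerical evaluation of the logarithmic integral gives Li(9885) ≈ 1233.64. The difference π(x) − Li(x) ≈ -14.64 is typically negative for small/moderate x (Li(x) overestimates), though Littlewood's theorem shows this sign changes infinitely often.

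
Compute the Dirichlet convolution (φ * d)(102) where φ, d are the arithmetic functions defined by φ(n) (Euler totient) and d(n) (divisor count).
(φ * d)(102) = 216

Divisors of 102: [1, 2, 3, 6, 17, 34, 51, 102]. For each d | 102:
  d = 1: φ(1) · d(102/1) = 1 · 8 = 8
  d = 2: φ(2) · d(102/2) = 1 · 4 = 4
  d = 3: φ(3) · d(102/3) = 2 · 4 = 8
  d = 6: φ(6) · d(102/6) = 2 · 2 = 4
  d = 17: φ(17) · d(102/17) = 16 · 4 = 64
  d = 34: φ(34) · d(102/34) = 16 · 2 = 32
  d = 51: φ(51) · d(102/51) = 32 · 2 = 64
  d = 102: φ(102) · d(102/102) = 32 · 1 = 32
Summing: (φ * d)(102) = 8 + 4 + 8 + 4 + 64 + 32 + 64 + 32 = 216.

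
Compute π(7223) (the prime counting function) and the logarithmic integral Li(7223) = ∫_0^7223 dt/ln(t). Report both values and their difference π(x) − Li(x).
π(7223) = 923;  Li(7223) ≈ 939.47;  π(x) − Li(x) ≈ -16.47.

Direct count of primes ≤ 7223 gives π(7223) = 923. Numerical evaluation of the logarithmic integral gives Li(7223) ≈ 939.47. The difference π(x) − Li(x) ≈ -16.47 is typically negative for small/moderate x (Li(x) overestimates), though Littlewood's theorem shows this sign changes infinitely often.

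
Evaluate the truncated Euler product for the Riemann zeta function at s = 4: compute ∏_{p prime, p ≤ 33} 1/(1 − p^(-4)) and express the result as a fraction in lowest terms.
∏ = 44480956869217573792253389310087/41097743855049154662236160000000

The primes p ≤ 33 are [2, 3, 5, 7, 11, 13, 17, 19, 23, 29, 31]. For each prime, (1 − 1/p^4)^(-1) = p^4 / (p^4 − 1). The product is (1 − 1/2^4)^(-1), (1 − 1/3^4)^(-1), (1 − 1/5^4)^(-1), (1 − 1/7^4)^(-1), (1 − 1/11^4)^(-1), (1 − 1/13^4)^(-1), (1 − 1/17^4)^(-1), (1 − 1/19^4)^(-1), (1 − 1/23^4)^(-1), (1 − 1/29^4)^(-1), (1 − 1/31^4)^(-1) = ∏ p^4 / (p^4 − 1) = 44480956869217573792253389310087/41097743855049154662236160000000.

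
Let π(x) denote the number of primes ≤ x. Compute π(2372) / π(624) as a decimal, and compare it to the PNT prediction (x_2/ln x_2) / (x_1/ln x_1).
π(2372)/π(624) = 351/114 ≈ 3.0789;  PNT prediction ≈ 3.1481.

π(624) = 114 and π(2372) = 351, so π(2372)/π(624) ≈ 3.0789. The PNT-predicted ratio is (2372/ln(2372)) / (624/ln(624)) ≈ 3.1481. The two agree to within a few percent, as expected.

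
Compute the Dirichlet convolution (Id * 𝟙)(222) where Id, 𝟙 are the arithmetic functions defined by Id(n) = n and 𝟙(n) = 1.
(Id * 𝟙)(222) = 456

Divisors of 222: [1, 2, 3, 6, 37, 74, 111, 222]. For each d | 222:
  d = 1: Id(1) · 𝟙(222/1) = 1 · 1 = 1
  d = 2: Id(2) · 𝟙(222/2) = 2 · 1 = 2
  d = 3: Id(3) · 𝟙(222/3) = 3 · 1 = 3
  d = 6: Id(6) · 𝟙(222/6) = 6 · 1 = 6
  d = 37: Id(37) · 𝟙(222/37) = 37 · 1 = 37
  d = 74: Id(74) · 𝟙(222/74) = 74 · 1 = 74
  d = 111: Id(111) · 𝟙(222/111) = 111 · 1 = 111
  d = 222: Id(222) · 𝟙(222/222) = 222 · 1 = 222
Summing: (Id * 𝟙)(222) = 1 + 2 + 3 + 6 + 37 + 74 + 111 + 222 = 456.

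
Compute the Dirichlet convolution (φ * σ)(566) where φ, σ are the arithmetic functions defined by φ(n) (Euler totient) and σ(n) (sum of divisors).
(φ * σ)(566) = 2264

Divisors of 566: [1, 2, 283, 566]. For each d | 566:
  d = 1: φ(1) · σ(566/1) = 1 · 852 = 852
  d = 2: φ(2) · σ(566/2) = 1 · 284 = 284
  d = 283: φ(283) · σ(566/283) = 282 · 3 = 846
  d = 566: φ(566) · σ(566/566) = 282 · 1 = 282
Summing: (φ * σ)(566) = 852 + 284 + 846 + 282 = 2264.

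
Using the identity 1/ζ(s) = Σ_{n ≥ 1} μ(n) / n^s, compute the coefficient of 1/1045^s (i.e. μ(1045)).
μ(1045) = -1

Factor n = 1045 = 5 · 11 · 19. μ(n) = 0 if any exponent ≥ 2 (not squarefree); otherwise μ(n) = (−1)^{ω(n)} where ω(n) is the number of distinct prime factors. Applying: μ(1045) = -1.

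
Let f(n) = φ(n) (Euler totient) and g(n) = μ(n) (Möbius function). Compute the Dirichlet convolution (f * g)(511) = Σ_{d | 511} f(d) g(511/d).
(φ * μ)(511) = 355

Divisors of 511: [1, 7, 73, 511]. For each d | 511:
  d = 1: φ(1) · μ(511/1) = 1 · 1 = 1
  d = 7: φ(7) · μ(511/7) = 6 · -1 = -6
  d = 73: φ(73) · μ(511/73) = 72 · -1 = -72
  d = 511: φ(511) · μ(511/511) = 432 · 1 = 432
Summing: (φ * μ)(511) = 1 + -6 + -72 + 432 = 355.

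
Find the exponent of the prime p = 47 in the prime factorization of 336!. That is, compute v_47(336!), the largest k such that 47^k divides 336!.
v_47(336!) = 7

Legendre's formula: v_p(n!) = Σ_{k ≥ 1} ⌊n / p^k⌋. For p = 47, n = 336, the terms are:
  ⌊336/47^1⌋ = ⌊336/47⌋ = 7
(the next term ⌊336/47^2⌋ = 0, terminating the sum). Summing: v_47(336!) = 7 = 7.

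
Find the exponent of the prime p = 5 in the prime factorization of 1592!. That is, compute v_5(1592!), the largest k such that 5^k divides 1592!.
v_5(1592!) = 395

Legendre's formula: v_p(n!) = Σ_{k ≥ 1} ⌊n / p^k⌋. For p = 5, n = 1592, the terms are:
  ⌊1592/5^1⌋ = ⌊1592/5⌋ = 318
  ⌊1592/5^2⌋ = ⌊1592/25⌋ = 63
  ⌊1592/5^3⌋ = ⌊1592/125⌋ = 12
  ⌊1592/5^4⌋ = ⌊1592/625⌋ = 2
(the next term ⌊1592/5^5⌋ = 0, terminating the sum). Summing: v_5(1592!) = 318 + 63 + 12 + 2 = 395.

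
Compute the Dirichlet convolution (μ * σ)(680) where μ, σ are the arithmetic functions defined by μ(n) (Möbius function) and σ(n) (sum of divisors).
(μ * σ)(680) = 680

Divisors of 680: [1, 2, 4, 5, 8, 10, 17, 20, 34, 40, 68, 85, 136, 170, 340, 680]. For each d | 680:
  d = 1: μ(1) · σ(680/1) = 1 · 1620 = 1620
  d = 2: μ(2) · σ(680/2) = -1 · 756 = -756
  d = 4: μ(4) · σ(680/4) = 0 · 324 = 0
  d = 5: μ(5) · σ(680/5) = -1 · 270 = -270
  d = 8: μ(8) · σ(680/8) = 0 · 108 = 0
  d = 10: μ(10) · σ(680/10) = 1 · 126 = 126
  d = 17: μ(17) · σ(680/17) = -1 · 90 = -90
  d = 20: μ(20) · σ(680/20) = 0 · 54 = 0
  d = 34: μ(34) · σ(680/34) = 1 · 42 = 42
  d = 40: μ(40) · σ(680/40) = 0 · 18 = 0
  d = 68: μ(68) · σ(680/68) = 0 · 18 = 0
  d = 85: μ(85) · σ(680/85) = 1 · 15 = 15
  d = 136: μ(136) · σ(680/136) = 0 · 6 = 0
  d = 170: μ(170) · σ(680/170) = -1 · 7 = -7
  d = 340: μ(340) · σ(680/340) = 0 · 3 = 0
  d = 680: μ(680) · σ(680/680) = 0 · 1 = 0
Summing: (μ * σ)(680) = 1620 + -756 + 0 + -270 + 0 + 126 + -90 + 0 + 42 + 0 + 0 + 15 + 0 + -7 + 0 + 0 = 680.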